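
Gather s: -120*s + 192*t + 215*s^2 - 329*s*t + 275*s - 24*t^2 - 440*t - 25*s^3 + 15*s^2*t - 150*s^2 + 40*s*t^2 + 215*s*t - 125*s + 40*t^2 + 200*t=-25*s^3 + s^2*(15*t + 65) + s*(40*t^2 - 114*t + 30) + 16*t^2 - 48*t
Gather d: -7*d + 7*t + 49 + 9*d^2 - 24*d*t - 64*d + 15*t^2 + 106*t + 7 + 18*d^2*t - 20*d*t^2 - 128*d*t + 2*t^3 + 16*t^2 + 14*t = d^2*(18*t + 9) + d*(-20*t^2 - 152*t - 71) + 2*t^3 + 31*t^2 + 127*t + 56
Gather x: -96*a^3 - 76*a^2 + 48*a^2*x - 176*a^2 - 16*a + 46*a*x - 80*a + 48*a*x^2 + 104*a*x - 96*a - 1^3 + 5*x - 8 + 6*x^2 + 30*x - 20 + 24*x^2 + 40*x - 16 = -96*a^3 - 252*a^2 - 192*a + x^2*(48*a + 30) + x*(48*a^2 + 150*a + 75) - 45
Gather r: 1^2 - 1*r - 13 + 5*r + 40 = 4*r + 28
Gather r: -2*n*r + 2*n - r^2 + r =2*n - r^2 + r*(1 - 2*n)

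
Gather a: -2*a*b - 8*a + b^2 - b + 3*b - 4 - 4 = a*(-2*b - 8) + b^2 + 2*b - 8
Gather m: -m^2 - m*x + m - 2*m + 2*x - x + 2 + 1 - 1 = -m^2 + m*(-x - 1) + x + 2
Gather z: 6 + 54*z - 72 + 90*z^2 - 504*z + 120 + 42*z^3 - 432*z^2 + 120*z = 42*z^3 - 342*z^2 - 330*z + 54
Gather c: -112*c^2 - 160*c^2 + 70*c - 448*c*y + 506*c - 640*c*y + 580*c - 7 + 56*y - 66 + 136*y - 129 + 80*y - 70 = -272*c^2 + c*(1156 - 1088*y) + 272*y - 272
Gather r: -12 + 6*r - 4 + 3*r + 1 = 9*r - 15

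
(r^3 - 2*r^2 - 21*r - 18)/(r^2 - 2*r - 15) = (r^2 - 5*r - 6)/(r - 5)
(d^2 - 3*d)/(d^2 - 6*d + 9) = d/(d - 3)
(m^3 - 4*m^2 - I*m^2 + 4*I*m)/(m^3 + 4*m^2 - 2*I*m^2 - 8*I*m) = (m^2 - m*(4 + I) + 4*I)/(m^2 + 2*m*(2 - I) - 8*I)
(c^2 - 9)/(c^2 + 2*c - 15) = (c + 3)/(c + 5)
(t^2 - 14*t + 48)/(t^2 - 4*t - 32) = (t - 6)/(t + 4)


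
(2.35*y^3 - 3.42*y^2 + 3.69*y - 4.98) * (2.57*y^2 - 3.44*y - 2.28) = 6.0395*y^5 - 16.8734*y^4 + 15.8901*y^3 - 17.6946*y^2 + 8.718*y + 11.3544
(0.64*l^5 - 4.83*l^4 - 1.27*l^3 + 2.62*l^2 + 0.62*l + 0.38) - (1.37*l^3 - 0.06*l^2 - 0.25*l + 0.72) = 0.64*l^5 - 4.83*l^4 - 2.64*l^3 + 2.68*l^2 + 0.87*l - 0.34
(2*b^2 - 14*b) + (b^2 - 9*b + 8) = 3*b^2 - 23*b + 8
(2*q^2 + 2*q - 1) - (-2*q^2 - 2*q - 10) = 4*q^2 + 4*q + 9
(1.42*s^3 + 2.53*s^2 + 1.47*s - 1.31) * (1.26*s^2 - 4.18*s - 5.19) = 1.7892*s^5 - 2.7478*s^4 - 16.093*s^3 - 20.9259*s^2 - 2.1535*s + 6.7989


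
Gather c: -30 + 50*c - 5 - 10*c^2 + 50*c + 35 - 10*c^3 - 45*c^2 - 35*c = -10*c^3 - 55*c^2 + 65*c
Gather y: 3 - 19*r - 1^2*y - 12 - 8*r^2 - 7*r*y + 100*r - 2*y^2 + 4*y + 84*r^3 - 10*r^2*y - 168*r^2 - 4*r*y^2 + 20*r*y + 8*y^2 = 84*r^3 - 176*r^2 + 81*r + y^2*(6 - 4*r) + y*(-10*r^2 + 13*r + 3) - 9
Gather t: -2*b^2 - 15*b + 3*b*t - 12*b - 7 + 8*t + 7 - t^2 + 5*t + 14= -2*b^2 - 27*b - t^2 + t*(3*b + 13) + 14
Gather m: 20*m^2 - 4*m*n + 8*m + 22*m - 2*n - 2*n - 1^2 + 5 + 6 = 20*m^2 + m*(30 - 4*n) - 4*n + 10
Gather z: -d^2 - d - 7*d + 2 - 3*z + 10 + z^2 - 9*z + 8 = -d^2 - 8*d + z^2 - 12*z + 20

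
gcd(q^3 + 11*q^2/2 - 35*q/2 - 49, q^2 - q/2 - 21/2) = q - 7/2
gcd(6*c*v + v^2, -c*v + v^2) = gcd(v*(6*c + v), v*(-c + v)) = v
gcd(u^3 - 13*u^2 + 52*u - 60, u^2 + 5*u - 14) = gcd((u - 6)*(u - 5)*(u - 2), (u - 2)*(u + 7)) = u - 2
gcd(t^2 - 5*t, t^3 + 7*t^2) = t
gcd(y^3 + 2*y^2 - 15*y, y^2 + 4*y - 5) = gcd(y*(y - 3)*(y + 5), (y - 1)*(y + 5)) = y + 5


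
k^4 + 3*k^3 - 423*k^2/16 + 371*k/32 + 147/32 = (k - 7/2)*(k - 3/4)*(k + 1/4)*(k + 7)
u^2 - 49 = (u - 7)*(u + 7)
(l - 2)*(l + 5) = l^2 + 3*l - 10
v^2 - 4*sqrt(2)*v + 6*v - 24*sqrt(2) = (v + 6)*(v - 4*sqrt(2))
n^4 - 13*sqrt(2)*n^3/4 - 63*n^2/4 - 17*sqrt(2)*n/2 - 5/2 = (n - 5*sqrt(2))*(n + sqrt(2)/2)*(sqrt(2)*n/2 + 1)*(sqrt(2)*n + 1/2)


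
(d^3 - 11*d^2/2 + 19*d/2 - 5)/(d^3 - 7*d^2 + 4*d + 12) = (2*d^2 - 7*d + 5)/(2*(d^2 - 5*d - 6))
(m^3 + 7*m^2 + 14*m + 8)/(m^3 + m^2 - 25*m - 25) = (m^2 + 6*m + 8)/(m^2 - 25)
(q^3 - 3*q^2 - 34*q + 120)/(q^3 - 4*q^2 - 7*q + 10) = (q^2 + 2*q - 24)/(q^2 + q - 2)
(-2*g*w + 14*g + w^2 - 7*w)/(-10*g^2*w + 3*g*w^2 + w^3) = (w - 7)/(w*(5*g + w))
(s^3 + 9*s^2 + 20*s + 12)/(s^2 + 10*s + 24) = (s^2 + 3*s + 2)/(s + 4)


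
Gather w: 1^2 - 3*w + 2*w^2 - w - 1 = 2*w^2 - 4*w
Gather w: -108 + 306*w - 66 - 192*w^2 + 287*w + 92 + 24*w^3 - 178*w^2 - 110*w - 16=24*w^3 - 370*w^2 + 483*w - 98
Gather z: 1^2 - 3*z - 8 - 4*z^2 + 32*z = -4*z^2 + 29*z - 7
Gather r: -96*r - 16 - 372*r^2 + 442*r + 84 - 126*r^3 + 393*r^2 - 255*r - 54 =-126*r^3 + 21*r^2 + 91*r + 14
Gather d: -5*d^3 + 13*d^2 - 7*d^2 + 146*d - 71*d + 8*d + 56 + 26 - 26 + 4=-5*d^3 + 6*d^2 + 83*d + 60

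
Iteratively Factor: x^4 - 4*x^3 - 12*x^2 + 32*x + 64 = (x + 2)*(x^3 - 6*x^2 + 32) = (x - 4)*(x + 2)*(x^2 - 2*x - 8) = (x - 4)^2*(x + 2)*(x + 2)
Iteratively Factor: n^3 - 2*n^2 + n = (n - 1)*(n^2 - n) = (n - 1)^2*(n)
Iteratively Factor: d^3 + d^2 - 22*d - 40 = (d + 4)*(d^2 - 3*d - 10) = (d - 5)*(d + 4)*(d + 2)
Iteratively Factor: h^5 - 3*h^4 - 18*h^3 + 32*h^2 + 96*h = (h + 3)*(h^4 - 6*h^3 + 32*h) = (h - 4)*(h + 3)*(h^3 - 2*h^2 - 8*h) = (h - 4)*(h + 2)*(h + 3)*(h^2 - 4*h) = h*(h - 4)*(h + 2)*(h + 3)*(h - 4)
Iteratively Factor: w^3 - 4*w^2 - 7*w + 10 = (w - 5)*(w^2 + w - 2) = (w - 5)*(w - 1)*(w + 2)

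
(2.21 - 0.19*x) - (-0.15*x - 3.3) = 5.51 - 0.04*x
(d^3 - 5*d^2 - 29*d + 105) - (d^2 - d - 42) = d^3 - 6*d^2 - 28*d + 147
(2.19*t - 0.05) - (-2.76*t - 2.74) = 4.95*t + 2.69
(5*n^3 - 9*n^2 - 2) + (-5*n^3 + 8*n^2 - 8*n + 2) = -n^2 - 8*n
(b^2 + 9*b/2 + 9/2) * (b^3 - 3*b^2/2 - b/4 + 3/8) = b^5 + 3*b^4 - 5*b^3/2 - 15*b^2/2 + 9*b/16 + 27/16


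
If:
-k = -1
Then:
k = 1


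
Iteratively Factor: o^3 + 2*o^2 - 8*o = (o)*(o^2 + 2*o - 8) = o*(o - 2)*(o + 4)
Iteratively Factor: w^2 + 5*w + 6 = (w + 3)*(w + 2)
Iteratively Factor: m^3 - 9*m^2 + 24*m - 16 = (m - 4)*(m^2 - 5*m + 4) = (m - 4)^2*(m - 1)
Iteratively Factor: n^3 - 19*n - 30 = (n + 3)*(n^2 - 3*n - 10) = (n - 5)*(n + 3)*(n + 2)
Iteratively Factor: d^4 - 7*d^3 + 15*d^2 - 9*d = (d)*(d^3 - 7*d^2 + 15*d - 9) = d*(d - 3)*(d^2 - 4*d + 3) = d*(d - 3)*(d - 1)*(d - 3)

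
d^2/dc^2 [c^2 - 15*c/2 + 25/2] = 2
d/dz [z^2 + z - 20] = 2*z + 1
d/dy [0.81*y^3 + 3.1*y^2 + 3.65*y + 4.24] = 2.43*y^2 + 6.2*y + 3.65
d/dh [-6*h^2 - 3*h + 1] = -12*h - 3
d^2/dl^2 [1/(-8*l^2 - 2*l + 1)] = 8*(16*l^2 + 4*l - (8*l + 1)^2 - 2)/(8*l^2 + 2*l - 1)^3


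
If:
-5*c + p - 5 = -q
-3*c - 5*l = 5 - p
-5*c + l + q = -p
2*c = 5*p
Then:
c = 100/13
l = -5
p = 40/13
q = 525/13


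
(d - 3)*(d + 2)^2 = d^3 + d^2 - 8*d - 12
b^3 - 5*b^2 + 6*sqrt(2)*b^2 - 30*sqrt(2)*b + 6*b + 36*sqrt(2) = (b - 3)*(b - 2)*(b + 6*sqrt(2))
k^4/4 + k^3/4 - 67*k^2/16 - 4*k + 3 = (k/4 + 1)*(k - 4)*(k - 1/2)*(k + 3/2)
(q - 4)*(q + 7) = q^2 + 3*q - 28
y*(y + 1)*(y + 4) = y^3 + 5*y^2 + 4*y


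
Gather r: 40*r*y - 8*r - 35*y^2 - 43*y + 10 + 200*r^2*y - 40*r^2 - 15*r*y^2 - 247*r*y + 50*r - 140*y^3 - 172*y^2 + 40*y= r^2*(200*y - 40) + r*(-15*y^2 - 207*y + 42) - 140*y^3 - 207*y^2 - 3*y + 10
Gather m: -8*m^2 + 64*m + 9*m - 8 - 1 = -8*m^2 + 73*m - 9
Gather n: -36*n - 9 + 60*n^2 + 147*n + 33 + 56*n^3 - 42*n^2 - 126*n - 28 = 56*n^3 + 18*n^2 - 15*n - 4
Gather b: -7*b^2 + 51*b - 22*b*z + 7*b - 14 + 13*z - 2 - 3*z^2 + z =-7*b^2 + b*(58 - 22*z) - 3*z^2 + 14*z - 16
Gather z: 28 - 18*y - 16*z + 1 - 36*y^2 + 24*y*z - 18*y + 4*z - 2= -36*y^2 - 36*y + z*(24*y - 12) + 27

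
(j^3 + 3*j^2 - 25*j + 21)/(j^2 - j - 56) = (j^2 - 4*j + 3)/(j - 8)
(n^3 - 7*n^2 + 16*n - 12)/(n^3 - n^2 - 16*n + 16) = (n^3 - 7*n^2 + 16*n - 12)/(n^3 - n^2 - 16*n + 16)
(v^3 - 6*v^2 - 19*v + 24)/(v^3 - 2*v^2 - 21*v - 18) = (v^2 - 9*v + 8)/(v^2 - 5*v - 6)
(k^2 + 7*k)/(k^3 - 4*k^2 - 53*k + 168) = k/(k^2 - 11*k + 24)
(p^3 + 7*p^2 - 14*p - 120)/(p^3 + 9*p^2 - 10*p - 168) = (p + 5)/(p + 7)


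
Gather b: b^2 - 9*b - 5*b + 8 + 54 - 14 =b^2 - 14*b + 48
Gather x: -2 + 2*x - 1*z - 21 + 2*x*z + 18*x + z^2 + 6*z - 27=x*(2*z + 20) + z^2 + 5*z - 50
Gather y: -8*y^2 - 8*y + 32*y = -8*y^2 + 24*y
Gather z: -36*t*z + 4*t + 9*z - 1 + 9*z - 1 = 4*t + z*(18 - 36*t) - 2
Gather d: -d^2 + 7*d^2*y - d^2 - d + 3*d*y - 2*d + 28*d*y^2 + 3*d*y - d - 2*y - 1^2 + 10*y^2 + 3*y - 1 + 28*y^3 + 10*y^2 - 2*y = d^2*(7*y - 2) + d*(28*y^2 + 6*y - 4) + 28*y^3 + 20*y^2 - y - 2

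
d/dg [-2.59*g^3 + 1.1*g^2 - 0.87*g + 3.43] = -7.77*g^2 + 2.2*g - 0.87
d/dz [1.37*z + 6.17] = 1.37000000000000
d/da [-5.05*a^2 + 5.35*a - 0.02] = 5.35 - 10.1*a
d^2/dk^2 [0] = 0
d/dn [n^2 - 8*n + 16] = 2*n - 8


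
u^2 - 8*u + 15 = (u - 5)*(u - 3)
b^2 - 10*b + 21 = (b - 7)*(b - 3)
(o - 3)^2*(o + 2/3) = o^3 - 16*o^2/3 + 5*o + 6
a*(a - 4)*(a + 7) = a^3 + 3*a^2 - 28*a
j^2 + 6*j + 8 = (j + 2)*(j + 4)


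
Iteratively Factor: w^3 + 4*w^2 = (w + 4)*(w^2) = w*(w + 4)*(w)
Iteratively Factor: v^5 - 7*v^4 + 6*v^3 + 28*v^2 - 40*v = (v)*(v^4 - 7*v^3 + 6*v^2 + 28*v - 40) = v*(v - 2)*(v^3 - 5*v^2 - 4*v + 20) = v*(v - 2)*(v + 2)*(v^2 - 7*v + 10) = v*(v - 2)^2*(v + 2)*(v - 5)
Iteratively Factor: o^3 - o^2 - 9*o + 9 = (o - 3)*(o^2 + 2*o - 3) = (o - 3)*(o + 3)*(o - 1)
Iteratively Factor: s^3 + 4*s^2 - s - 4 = (s - 1)*(s^2 + 5*s + 4) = (s - 1)*(s + 4)*(s + 1)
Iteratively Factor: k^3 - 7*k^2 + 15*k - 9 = (k - 3)*(k^2 - 4*k + 3) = (k - 3)^2*(k - 1)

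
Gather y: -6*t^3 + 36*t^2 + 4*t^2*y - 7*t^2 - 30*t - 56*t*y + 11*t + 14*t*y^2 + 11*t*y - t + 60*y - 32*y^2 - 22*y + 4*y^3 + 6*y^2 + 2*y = -6*t^3 + 29*t^2 - 20*t + 4*y^3 + y^2*(14*t - 26) + y*(4*t^2 - 45*t + 40)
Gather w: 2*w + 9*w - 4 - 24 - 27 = 11*w - 55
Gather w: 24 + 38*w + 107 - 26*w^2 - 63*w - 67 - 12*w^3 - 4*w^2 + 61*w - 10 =-12*w^3 - 30*w^2 + 36*w + 54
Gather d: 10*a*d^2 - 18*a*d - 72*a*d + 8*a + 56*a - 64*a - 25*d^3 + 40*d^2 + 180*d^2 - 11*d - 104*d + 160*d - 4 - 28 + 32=-25*d^3 + d^2*(10*a + 220) + d*(45 - 90*a)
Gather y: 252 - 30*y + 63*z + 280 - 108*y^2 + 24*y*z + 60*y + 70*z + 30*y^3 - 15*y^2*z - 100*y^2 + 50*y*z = 30*y^3 + y^2*(-15*z - 208) + y*(74*z + 30) + 133*z + 532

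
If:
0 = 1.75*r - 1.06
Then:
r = 0.61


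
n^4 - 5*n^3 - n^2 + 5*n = n*(n - 5)*(n - 1)*(n + 1)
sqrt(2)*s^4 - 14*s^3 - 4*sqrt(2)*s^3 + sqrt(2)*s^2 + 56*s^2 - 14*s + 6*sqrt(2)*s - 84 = (s - 3)*(s - 2)*(s - 7*sqrt(2))*(sqrt(2)*s + sqrt(2))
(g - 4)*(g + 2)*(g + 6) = g^3 + 4*g^2 - 20*g - 48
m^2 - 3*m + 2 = (m - 2)*(m - 1)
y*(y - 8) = y^2 - 8*y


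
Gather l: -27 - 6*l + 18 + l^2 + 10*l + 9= l^2 + 4*l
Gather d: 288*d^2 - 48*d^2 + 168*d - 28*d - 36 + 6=240*d^2 + 140*d - 30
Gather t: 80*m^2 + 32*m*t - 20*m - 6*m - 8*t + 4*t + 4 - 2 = 80*m^2 - 26*m + t*(32*m - 4) + 2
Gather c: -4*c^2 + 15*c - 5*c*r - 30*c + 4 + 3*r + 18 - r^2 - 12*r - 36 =-4*c^2 + c*(-5*r - 15) - r^2 - 9*r - 14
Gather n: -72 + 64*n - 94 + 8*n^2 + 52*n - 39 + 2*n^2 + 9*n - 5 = 10*n^2 + 125*n - 210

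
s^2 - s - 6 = (s - 3)*(s + 2)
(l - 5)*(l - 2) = l^2 - 7*l + 10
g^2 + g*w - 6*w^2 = (g - 2*w)*(g + 3*w)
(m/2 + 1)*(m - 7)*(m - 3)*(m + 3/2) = m^4/2 - 13*m^3/4 - 11*m^2/2 + 87*m/4 + 63/2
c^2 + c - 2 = (c - 1)*(c + 2)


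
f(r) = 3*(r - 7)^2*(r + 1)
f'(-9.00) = 1536.00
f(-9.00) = -6144.00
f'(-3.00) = 420.00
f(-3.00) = -600.00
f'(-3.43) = 478.42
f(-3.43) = -793.04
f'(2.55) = -35.38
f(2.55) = 210.90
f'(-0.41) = 138.49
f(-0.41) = 97.19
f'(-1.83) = 277.88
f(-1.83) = -194.14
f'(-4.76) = 680.20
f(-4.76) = -1560.00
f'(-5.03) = 725.05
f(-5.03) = -1749.68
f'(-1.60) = 252.84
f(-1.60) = -133.13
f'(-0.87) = 179.67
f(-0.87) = 24.16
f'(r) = 3*(r - 7)^2 + 3*(r + 1)*(2*r - 14)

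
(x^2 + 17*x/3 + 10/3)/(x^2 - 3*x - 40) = (x + 2/3)/(x - 8)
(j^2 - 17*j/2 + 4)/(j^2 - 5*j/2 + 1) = (j - 8)/(j - 2)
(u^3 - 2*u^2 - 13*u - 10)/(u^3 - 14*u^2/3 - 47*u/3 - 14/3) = 3*(u^2 - 4*u - 5)/(3*u^2 - 20*u - 7)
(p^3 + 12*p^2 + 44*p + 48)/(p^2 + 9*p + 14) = (p^2 + 10*p + 24)/(p + 7)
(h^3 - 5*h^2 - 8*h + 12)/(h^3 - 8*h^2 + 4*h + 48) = (h - 1)/(h - 4)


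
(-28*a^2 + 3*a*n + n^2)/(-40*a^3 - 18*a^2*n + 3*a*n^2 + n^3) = (7*a + n)/(10*a^2 + 7*a*n + n^2)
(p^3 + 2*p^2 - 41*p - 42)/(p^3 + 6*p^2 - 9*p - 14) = (p - 6)/(p - 2)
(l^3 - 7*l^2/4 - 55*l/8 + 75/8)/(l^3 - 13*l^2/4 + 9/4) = (8*l^2 + 10*l - 25)/(2*(4*l^2 - l - 3))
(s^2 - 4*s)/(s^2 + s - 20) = s/(s + 5)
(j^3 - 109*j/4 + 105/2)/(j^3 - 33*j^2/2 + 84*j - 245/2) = (j^2 + 5*j/2 - 21)/(j^2 - 14*j + 49)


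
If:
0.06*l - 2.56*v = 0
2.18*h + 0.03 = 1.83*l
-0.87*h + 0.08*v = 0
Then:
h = 0.00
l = 0.02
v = 0.00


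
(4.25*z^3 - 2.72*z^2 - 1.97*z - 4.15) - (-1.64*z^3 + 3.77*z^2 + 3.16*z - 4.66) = 5.89*z^3 - 6.49*z^2 - 5.13*z + 0.51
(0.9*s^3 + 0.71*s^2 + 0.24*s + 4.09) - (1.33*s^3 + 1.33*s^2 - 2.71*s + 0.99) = -0.43*s^3 - 0.62*s^2 + 2.95*s + 3.1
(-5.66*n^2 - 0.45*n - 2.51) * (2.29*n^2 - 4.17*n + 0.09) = -12.9614*n^4 + 22.5717*n^3 - 4.3808*n^2 + 10.4262*n - 0.2259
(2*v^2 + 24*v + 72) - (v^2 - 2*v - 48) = v^2 + 26*v + 120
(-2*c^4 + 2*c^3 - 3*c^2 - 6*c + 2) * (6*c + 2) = -12*c^5 + 8*c^4 - 14*c^3 - 42*c^2 + 4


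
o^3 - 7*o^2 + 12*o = o*(o - 4)*(o - 3)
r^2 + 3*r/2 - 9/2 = (r - 3/2)*(r + 3)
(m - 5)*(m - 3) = m^2 - 8*m + 15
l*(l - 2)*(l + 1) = l^3 - l^2 - 2*l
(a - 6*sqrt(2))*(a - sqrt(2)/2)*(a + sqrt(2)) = a^3 - 11*sqrt(2)*a^2/2 - 7*a + 6*sqrt(2)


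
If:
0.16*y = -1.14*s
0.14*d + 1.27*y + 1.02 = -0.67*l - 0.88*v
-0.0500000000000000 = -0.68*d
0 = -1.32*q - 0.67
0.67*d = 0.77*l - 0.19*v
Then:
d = 0.07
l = -0.299788793638961*y - 0.189343944808635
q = -0.51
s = -0.140350877192982*y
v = -1.21493353211579*y - 1.02662917571054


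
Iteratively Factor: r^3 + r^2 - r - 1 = (r - 1)*(r^2 + 2*r + 1) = (r - 1)*(r + 1)*(r + 1)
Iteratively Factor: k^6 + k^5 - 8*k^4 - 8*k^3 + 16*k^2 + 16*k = (k - 2)*(k^5 + 3*k^4 - 2*k^3 - 12*k^2 - 8*k) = (k - 2)*(k + 2)*(k^4 + k^3 - 4*k^2 - 4*k) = (k - 2)*(k + 2)^2*(k^3 - k^2 - 2*k) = k*(k - 2)*(k + 2)^2*(k^2 - k - 2) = k*(k - 2)*(k + 1)*(k + 2)^2*(k - 2)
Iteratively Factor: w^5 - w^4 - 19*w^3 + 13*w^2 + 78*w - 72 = (w - 4)*(w^4 + 3*w^3 - 7*w^2 - 15*w + 18) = (w - 4)*(w - 2)*(w^3 + 5*w^2 + 3*w - 9) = (w - 4)*(w - 2)*(w + 3)*(w^2 + 2*w - 3) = (w - 4)*(w - 2)*(w + 3)^2*(w - 1)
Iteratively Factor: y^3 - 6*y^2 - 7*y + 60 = (y - 5)*(y^2 - y - 12) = (y - 5)*(y + 3)*(y - 4)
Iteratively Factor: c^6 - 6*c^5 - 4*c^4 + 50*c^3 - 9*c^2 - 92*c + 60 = (c - 1)*(c^5 - 5*c^4 - 9*c^3 + 41*c^2 + 32*c - 60) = (c - 5)*(c - 1)*(c^4 - 9*c^2 - 4*c + 12) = (c - 5)*(c - 3)*(c - 1)*(c^3 + 3*c^2 - 4) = (c - 5)*(c - 3)*(c - 1)^2*(c^2 + 4*c + 4) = (c - 5)*(c - 3)*(c - 1)^2*(c + 2)*(c + 2)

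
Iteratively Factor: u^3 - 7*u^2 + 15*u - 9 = (u - 3)*(u^2 - 4*u + 3) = (u - 3)^2*(u - 1)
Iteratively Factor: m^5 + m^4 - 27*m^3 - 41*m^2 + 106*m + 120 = (m + 1)*(m^4 - 27*m^2 - 14*m + 120) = (m + 1)*(m + 3)*(m^3 - 3*m^2 - 18*m + 40) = (m - 5)*(m + 1)*(m + 3)*(m^2 + 2*m - 8) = (m - 5)*(m + 1)*(m + 3)*(m + 4)*(m - 2)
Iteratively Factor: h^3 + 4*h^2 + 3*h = (h + 1)*(h^2 + 3*h) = h*(h + 1)*(h + 3)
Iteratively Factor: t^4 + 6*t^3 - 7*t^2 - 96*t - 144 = (t + 3)*(t^3 + 3*t^2 - 16*t - 48) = (t + 3)*(t + 4)*(t^2 - t - 12) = (t + 3)^2*(t + 4)*(t - 4)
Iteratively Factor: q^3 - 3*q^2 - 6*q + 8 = (q - 1)*(q^2 - 2*q - 8) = (q - 4)*(q - 1)*(q + 2)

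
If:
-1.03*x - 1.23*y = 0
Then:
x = -1.19417475728155*y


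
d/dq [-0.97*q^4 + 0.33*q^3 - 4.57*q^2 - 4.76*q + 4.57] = -3.88*q^3 + 0.99*q^2 - 9.14*q - 4.76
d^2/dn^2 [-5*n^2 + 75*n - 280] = -10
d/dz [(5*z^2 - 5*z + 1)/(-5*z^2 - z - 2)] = (-30*z^2 - 10*z + 11)/(25*z^4 + 10*z^3 + 21*z^2 + 4*z + 4)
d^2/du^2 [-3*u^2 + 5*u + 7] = -6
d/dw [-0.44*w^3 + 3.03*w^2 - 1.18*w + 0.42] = -1.32*w^2 + 6.06*w - 1.18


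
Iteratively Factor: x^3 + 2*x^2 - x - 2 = (x + 1)*(x^2 + x - 2) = (x - 1)*(x + 1)*(x + 2)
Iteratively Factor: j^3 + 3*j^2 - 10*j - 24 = (j + 2)*(j^2 + j - 12) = (j - 3)*(j + 2)*(j + 4)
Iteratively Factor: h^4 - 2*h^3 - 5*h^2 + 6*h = (h - 3)*(h^3 + h^2 - 2*h) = (h - 3)*(h - 1)*(h^2 + 2*h) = (h - 3)*(h - 1)*(h + 2)*(h)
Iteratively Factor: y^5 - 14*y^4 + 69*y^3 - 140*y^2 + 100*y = (y - 2)*(y^4 - 12*y^3 + 45*y^2 - 50*y) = (y - 2)^2*(y^3 - 10*y^2 + 25*y) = y*(y - 2)^2*(y^2 - 10*y + 25) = y*(y - 5)*(y - 2)^2*(y - 5)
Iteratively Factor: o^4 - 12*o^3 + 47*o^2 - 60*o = (o - 5)*(o^3 - 7*o^2 + 12*o) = (o - 5)*(o - 3)*(o^2 - 4*o) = o*(o - 5)*(o - 3)*(o - 4)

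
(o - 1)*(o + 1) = o^2 - 1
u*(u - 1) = u^2 - u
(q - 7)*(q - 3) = q^2 - 10*q + 21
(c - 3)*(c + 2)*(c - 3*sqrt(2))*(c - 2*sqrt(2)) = c^4 - 5*sqrt(2)*c^3 - c^3 + 6*c^2 + 5*sqrt(2)*c^2 - 12*c + 30*sqrt(2)*c - 72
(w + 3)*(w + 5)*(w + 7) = w^3 + 15*w^2 + 71*w + 105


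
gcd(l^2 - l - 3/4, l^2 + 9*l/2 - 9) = l - 3/2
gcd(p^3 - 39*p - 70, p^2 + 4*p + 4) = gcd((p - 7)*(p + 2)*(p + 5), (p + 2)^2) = p + 2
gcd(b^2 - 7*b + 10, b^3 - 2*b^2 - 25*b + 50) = b^2 - 7*b + 10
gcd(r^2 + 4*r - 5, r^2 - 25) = r + 5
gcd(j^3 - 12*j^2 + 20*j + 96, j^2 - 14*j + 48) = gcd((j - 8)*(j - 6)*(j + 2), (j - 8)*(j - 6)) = j^2 - 14*j + 48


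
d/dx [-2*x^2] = -4*x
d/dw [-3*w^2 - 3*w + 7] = -6*w - 3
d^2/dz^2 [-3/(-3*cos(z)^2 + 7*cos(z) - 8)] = 3*(36*sin(z)^4 + 29*sin(z)^2 + 539*cos(z)/4 - 63*cos(3*z)/4 - 115)/(3*sin(z)^2 + 7*cos(z) - 11)^3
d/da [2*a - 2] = 2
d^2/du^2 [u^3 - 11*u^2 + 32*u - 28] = 6*u - 22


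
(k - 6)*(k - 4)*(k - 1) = k^3 - 11*k^2 + 34*k - 24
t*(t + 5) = t^2 + 5*t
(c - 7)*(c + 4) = c^2 - 3*c - 28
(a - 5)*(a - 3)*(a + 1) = a^3 - 7*a^2 + 7*a + 15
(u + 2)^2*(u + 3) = u^3 + 7*u^2 + 16*u + 12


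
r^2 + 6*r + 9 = (r + 3)^2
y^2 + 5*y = y*(y + 5)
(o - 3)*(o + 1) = o^2 - 2*o - 3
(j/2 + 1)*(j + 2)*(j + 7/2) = j^3/2 + 15*j^2/4 + 9*j + 7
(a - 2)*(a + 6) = a^2 + 4*a - 12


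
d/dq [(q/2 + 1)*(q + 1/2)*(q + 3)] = 3*q^2/2 + 11*q/2 + 17/4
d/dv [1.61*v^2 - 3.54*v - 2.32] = 3.22*v - 3.54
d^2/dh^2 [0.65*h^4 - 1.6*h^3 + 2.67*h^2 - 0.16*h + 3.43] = 7.8*h^2 - 9.6*h + 5.34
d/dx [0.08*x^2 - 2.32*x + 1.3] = 0.16*x - 2.32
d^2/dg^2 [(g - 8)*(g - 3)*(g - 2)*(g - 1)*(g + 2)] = 20*g^3 - 144*g^2 + 186*g + 48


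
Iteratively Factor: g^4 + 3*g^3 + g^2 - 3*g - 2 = (g - 1)*(g^3 + 4*g^2 + 5*g + 2) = (g - 1)*(g + 1)*(g^2 + 3*g + 2) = (g - 1)*(g + 1)*(g + 2)*(g + 1)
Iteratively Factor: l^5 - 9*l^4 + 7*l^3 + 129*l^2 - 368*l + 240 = (l - 1)*(l^4 - 8*l^3 - l^2 + 128*l - 240) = (l - 5)*(l - 1)*(l^3 - 3*l^2 - 16*l + 48) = (l - 5)*(l - 3)*(l - 1)*(l^2 - 16) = (l - 5)*(l - 4)*(l - 3)*(l - 1)*(l + 4)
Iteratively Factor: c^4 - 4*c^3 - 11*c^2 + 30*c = (c + 3)*(c^3 - 7*c^2 + 10*c) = (c - 5)*(c + 3)*(c^2 - 2*c) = (c - 5)*(c - 2)*(c + 3)*(c)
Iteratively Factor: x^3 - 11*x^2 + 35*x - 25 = (x - 5)*(x^2 - 6*x + 5) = (x - 5)^2*(x - 1)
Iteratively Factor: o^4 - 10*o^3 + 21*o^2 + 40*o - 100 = (o + 2)*(o^3 - 12*o^2 + 45*o - 50) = (o - 5)*(o + 2)*(o^2 - 7*o + 10) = (o - 5)*(o - 2)*(o + 2)*(o - 5)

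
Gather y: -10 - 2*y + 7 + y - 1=-y - 4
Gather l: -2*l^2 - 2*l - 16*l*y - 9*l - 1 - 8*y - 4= -2*l^2 + l*(-16*y - 11) - 8*y - 5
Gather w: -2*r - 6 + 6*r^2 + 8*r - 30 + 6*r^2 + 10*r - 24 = 12*r^2 + 16*r - 60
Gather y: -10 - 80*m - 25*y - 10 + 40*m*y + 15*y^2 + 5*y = -80*m + 15*y^2 + y*(40*m - 20) - 20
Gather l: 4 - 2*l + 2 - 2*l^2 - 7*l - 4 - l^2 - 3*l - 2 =-3*l^2 - 12*l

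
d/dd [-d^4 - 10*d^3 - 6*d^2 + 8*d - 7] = -4*d^3 - 30*d^2 - 12*d + 8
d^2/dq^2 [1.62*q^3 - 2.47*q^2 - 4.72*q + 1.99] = 9.72*q - 4.94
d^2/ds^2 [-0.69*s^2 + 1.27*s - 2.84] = -1.38000000000000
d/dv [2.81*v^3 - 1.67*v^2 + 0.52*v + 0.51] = 8.43*v^2 - 3.34*v + 0.52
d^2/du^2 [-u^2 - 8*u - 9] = -2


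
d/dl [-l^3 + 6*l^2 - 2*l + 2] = -3*l^2 + 12*l - 2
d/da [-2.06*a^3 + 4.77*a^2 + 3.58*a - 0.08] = -6.18*a^2 + 9.54*a + 3.58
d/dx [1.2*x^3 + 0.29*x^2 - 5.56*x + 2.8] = 3.6*x^2 + 0.58*x - 5.56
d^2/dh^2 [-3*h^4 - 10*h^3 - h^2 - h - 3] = -36*h^2 - 60*h - 2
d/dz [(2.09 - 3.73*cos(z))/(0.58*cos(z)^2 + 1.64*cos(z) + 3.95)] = (-2.1634*cos(z)^2 + 2.4244*cos(z) + 18.1611)*sin(z)/(0.3364*cos(z)^4 + 1.9024*cos(z)^3 + 7.2716*cos(z)^2 + 12.956*cos(z) + 15.6025)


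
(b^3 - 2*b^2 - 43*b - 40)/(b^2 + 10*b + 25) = (b^2 - 7*b - 8)/(b + 5)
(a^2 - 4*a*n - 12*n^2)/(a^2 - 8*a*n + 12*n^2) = (a + 2*n)/(a - 2*n)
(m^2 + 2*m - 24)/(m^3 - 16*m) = (m + 6)/(m*(m + 4))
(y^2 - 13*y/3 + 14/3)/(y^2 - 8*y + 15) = (3*y^2 - 13*y + 14)/(3*(y^2 - 8*y + 15))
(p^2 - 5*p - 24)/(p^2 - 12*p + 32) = (p + 3)/(p - 4)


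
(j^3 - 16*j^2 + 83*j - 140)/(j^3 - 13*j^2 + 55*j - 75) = (j^2 - 11*j + 28)/(j^2 - 8*j + 15)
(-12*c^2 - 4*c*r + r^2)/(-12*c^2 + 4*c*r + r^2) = (-12*c^2 - 4*c*r + r^2)/(-12*c^2 + 4*c*r + r^2)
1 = 1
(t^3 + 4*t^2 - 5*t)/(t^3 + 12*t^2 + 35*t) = (t - 1)/(t + 7)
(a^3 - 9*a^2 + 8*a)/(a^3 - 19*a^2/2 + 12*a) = 2*(a - 1)/(2*a - 3)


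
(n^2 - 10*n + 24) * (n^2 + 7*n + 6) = n^4 - 3*n^3 - 40*n^2 + 108*n + 144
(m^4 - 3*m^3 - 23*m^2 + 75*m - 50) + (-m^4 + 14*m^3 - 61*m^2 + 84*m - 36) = 11*m^3 - 84*m^2 + 159*m - 86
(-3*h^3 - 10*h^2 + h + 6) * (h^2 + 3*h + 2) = -3*h^5 - 19*h^4 - 35*h^3 - 11*h^2 + 20*h + 12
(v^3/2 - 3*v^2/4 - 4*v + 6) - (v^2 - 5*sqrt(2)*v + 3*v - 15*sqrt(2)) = v^3/2 - 7*v^2/4 - 7*v + 5*sqrt(2)*v + 6 + 15*sqrt(2)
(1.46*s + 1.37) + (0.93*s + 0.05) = 2.39*s + 1.42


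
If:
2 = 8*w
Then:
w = 1/4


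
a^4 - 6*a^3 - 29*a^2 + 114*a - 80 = (a - 8)*(a - 2)*(a - 1)*(a + 5)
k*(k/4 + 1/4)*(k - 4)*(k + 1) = k^4/4 - k^3/2 - 7*k^2/4 - k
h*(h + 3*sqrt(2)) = h^2 + 3*sqrt(2)*h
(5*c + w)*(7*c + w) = 35*c^2 + 12*c*w + w^2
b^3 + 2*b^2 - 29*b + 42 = (b - 3)*(b - 2)*(b + 7)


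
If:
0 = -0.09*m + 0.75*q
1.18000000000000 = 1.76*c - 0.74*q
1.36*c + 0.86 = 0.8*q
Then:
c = 3.94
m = 64.71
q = 7.76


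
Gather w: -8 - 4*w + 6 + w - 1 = -3*w - 3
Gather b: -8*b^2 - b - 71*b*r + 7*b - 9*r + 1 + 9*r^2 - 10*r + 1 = -8*b^2 + b*(6 - 71*r) + 9*r^2 - 19*r + 2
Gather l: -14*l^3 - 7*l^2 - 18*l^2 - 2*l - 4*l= -14*l^3 - 25*l^2 - 6*l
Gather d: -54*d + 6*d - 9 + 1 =-48*d - 8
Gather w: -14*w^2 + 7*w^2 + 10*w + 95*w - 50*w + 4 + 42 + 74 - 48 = -7*w^2 + 55*w + 72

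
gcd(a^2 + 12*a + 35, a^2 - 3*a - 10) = 1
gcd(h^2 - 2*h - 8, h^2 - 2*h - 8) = h^2 - 2*h - 8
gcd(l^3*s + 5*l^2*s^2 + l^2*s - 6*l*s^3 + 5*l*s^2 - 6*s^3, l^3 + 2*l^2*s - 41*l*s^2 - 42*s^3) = 1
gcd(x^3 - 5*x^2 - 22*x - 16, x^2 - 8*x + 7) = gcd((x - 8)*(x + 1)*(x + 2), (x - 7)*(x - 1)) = 1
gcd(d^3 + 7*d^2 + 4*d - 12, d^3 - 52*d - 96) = d^2 + 8*d + 12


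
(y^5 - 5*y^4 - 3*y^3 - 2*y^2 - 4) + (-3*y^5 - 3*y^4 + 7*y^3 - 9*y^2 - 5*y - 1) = -2*y^5 - 8*y^4 + 4*y^3 - 11*y^2 - 5*y - 5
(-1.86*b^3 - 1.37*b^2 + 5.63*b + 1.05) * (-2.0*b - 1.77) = 3.72*b^4 + 6.0322*b^3 - 8.8351*b^2 - 12.0651*b - 1.8585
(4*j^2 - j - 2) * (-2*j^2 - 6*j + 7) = -8*j^4 - 22*j^3 + 38*j^2 + 5*j - 14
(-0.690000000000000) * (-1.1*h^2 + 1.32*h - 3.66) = 0.759*h^2 - 0.9108*h + 2.5254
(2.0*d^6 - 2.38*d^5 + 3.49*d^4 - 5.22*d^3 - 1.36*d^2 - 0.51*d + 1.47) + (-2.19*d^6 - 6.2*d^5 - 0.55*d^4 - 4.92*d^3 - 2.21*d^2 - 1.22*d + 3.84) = -0.19*d^6 - 8.58*d^5 + 2.94*d^4 - 10.14*d^3 - 3.57*d^2 - 1.73*d + 5.31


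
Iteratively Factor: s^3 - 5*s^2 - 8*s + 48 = (s - 4)*(s^2 - s - 12) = (s - 4)^2*(s + 3)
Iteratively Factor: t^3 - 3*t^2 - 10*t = (t)*(t^2 - 3*t - 10) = t*(t - 5)*(t + 2)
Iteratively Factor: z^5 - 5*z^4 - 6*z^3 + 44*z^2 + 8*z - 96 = (z - 2)*(z^4 - 3*z^3 - 12*z^2 + 20*z + 48) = (z - 4)*(z - 2)*(z^3 + z^2 - 8*z - 12) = (z - 4)*(z - 2)*(z + 2)*(z^2 - z - 6) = (z - 4)*(z - 3)*(z - 2)*(z + 2)*(z + 2)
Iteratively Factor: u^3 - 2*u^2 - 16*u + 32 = (u + 4)*(u^2 - 6*u + 8) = (u - 4)*(u + 4)*(u - 2)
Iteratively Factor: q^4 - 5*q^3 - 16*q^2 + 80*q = (q)*(q^3 - 5*q^2 - 16*q + 80) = q*(q - 4)*(q^2 - q - 20) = q*(q - 4)*(q + 4)*(q - 5)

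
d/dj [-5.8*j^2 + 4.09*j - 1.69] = 4.09 - 11.6*j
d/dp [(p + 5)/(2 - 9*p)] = 47/(9*p - 2)^2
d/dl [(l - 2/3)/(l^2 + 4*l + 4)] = (10/3 - l)/(l^3 + 6*l^2 + 12*l + 8)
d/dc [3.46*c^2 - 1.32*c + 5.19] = 6.92*c - 1.32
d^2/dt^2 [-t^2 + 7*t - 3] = -2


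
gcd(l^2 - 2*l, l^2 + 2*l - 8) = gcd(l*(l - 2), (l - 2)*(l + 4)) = l - 2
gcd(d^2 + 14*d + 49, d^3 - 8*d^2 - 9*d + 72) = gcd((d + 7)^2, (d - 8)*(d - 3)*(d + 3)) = 1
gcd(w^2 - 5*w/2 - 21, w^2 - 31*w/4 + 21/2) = w - 6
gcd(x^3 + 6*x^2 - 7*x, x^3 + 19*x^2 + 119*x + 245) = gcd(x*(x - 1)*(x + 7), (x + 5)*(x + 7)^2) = x + 7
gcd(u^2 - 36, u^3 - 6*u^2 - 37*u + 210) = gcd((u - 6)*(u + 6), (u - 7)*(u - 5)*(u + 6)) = u + 6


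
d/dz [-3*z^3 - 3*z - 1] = -9*z^2 - 3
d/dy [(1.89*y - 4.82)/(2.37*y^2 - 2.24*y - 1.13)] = (-4.4793*y^2 + 22.8468*y - 12.9325)/(5.6169*y^4 - 10.6176*y^3 - 0.338599999999999*y^2 + 5.0624*y + 1.2769)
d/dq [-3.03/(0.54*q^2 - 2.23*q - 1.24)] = (3.2724*q - 6.7569)/(-0.54*q^2 + 2.23*q + 1.24)^2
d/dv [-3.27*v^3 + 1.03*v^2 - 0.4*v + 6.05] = -9.81*v^2 + 2.06*v - 0.4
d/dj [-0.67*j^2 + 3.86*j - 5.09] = 3.86 - 1.34*j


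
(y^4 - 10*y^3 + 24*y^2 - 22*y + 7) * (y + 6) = y^5 - 4*y^4 - 36*y^3 + 122*y^2 - 125*y + 42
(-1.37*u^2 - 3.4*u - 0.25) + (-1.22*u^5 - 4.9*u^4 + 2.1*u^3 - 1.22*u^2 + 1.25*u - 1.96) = -1.22*u^5 - 4.9*u^4 + 2.1*u^3 - 2.59*u^2 - 2.15*u - 2.21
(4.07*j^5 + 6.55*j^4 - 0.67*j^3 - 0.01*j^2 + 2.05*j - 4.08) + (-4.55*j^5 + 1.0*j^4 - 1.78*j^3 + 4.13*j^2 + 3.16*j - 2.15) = -0.48*j^5 + 7.55*j^4 - 2.45*j^3 + 4.12*j^2 + 5.21*j - 6.23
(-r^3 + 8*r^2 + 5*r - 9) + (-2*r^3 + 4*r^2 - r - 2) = -3*r^3 + 12*r^2 + 4*r - 11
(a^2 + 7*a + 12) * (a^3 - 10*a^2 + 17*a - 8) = a^5 - 3*a^4 - 41*a^3 - 9*a^2 + 148*a - 96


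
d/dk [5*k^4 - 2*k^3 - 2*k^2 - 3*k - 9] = 20*k^3 - 6*k^2 - 4*k - 3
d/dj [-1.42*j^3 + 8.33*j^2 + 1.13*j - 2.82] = -4.26*j^2 + 16.66*j + 1.13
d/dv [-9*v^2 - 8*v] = -18*v - 8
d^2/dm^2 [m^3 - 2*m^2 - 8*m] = 6*m - 4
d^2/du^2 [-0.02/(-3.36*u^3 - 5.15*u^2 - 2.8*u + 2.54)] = (-(0.4032*u + 0.206)*(3.36*u^3 + 5.15*u^2 + 2.8*u - 2.54) + 0.02*(10.08*u^2 + 10.3*u + 2.8)*(20.16*u^2 + 20.6*u + 5.6))/(3.36*u^3 + 5.15*u^2 + 2.8*u - 2.54)^3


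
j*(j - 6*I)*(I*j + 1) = I*j^3 + 7*j^2 - 6*I*j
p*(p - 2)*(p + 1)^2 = p^4 - 3*p^2 - 2*p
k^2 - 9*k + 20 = (k - 5)*(k - 4)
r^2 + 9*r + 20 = (r + 4)*(r + 5)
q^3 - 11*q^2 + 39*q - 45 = (q - 5)*(q - 3)^2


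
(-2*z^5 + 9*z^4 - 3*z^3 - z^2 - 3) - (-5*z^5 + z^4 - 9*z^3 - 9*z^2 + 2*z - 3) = 3*z^5 + 8*z^4 + 6*z^3 + 8*z^2 - 2*z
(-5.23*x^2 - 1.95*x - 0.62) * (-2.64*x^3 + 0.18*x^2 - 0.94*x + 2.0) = 13.8072*x^5 + 4.2066*x^4 + 6.202*x^3 - 8.7386*x^2 - 3.3172*x - 1.24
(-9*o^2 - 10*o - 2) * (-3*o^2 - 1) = 27*o^4 + 30*o^3 + 15*o^2 + 10*o + 2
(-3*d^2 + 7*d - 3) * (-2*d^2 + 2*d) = 6*d^4 - 20*d^3 + 20*d^2 - 6*d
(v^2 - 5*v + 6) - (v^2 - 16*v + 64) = 11*v - 58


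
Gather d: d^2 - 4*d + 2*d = d^2 - 2*d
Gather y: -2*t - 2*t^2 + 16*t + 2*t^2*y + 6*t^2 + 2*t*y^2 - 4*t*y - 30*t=4*t^2 + 2*t*y^2 - 16*t + y*(2*t^2 - 4*t)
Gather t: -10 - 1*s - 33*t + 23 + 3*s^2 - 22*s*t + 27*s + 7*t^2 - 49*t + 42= 3*s^2 + 26*s + 7*t^2 + t*(-22*s - 82) + 55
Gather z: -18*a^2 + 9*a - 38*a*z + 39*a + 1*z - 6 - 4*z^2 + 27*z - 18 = -18*a^2 + 48*a - 4*z^2 + z*(28 - 38*a) - 24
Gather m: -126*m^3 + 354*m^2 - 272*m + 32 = -126*m^3 + 354*m^2 - 272*m + 32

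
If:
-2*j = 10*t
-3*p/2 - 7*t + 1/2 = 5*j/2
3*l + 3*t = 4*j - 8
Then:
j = -5*t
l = -23*t/3 - 8/3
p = 11*t/3 + 1/3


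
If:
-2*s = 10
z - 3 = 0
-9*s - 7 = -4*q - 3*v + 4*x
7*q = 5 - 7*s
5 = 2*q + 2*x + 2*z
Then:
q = 40/7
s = -5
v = -200/7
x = -87/14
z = 3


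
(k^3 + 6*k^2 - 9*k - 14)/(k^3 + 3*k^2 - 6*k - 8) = (k + 7)/(k + 4)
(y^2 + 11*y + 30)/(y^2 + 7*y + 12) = (y^2 + 11*y + 30)/(y^2 + 7*y + 12)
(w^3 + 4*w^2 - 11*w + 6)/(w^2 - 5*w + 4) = (w^2 + 5*w - 6)/(w - 4)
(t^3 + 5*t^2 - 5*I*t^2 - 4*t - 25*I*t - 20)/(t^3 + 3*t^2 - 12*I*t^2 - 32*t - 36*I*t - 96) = (t^2 + t*(5 - I) - 5*I)/(t^2 + t*(3 - 8*I) - 24*I)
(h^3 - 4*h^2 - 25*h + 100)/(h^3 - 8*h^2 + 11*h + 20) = (h + 5)/(h + 1)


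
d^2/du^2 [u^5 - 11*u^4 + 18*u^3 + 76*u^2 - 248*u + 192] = 20*u^3 - 132*u^2 + 108*u + 152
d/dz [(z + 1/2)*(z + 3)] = 2*z + 7/2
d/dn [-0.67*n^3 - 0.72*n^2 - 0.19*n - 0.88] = -2.01*n^2 - 1.44*n - 0.19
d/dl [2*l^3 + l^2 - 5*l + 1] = 6*l^2 + 2*l - 5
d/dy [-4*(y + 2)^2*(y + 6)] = 4*(-3*y - 14)*(y + 2)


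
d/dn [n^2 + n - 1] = 2*n + 1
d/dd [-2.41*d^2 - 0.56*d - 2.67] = -4.82*d - 0.56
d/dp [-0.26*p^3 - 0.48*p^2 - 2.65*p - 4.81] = -0.78*p^2 - 0.96*p - 2.65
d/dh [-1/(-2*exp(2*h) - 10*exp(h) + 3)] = (-4*exp(h) - 10)*exp(h)/(2*exp(2*h) + 10*exp(h) - 3)^2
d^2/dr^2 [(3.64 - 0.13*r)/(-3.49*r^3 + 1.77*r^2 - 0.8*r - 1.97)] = (9.500478*r^5 - 536.845062*r^4 + 359.854586*r^3 - 140.125284*r^2 + 183.801774*r - 30.453592)/(42.508549*r^9 - 64.676331*r^8 + 62.033703*r^7 + 36.788118*r^6 - 58.795926*r^5 + 48.118479*r^4 + 24.407903*r^3 - 16.825179*r^2 + 9.31416*r + 7.645373)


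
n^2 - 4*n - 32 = (n - 8)*(n + 4)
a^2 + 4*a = a*(a + 4)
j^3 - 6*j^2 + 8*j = j*(j - 4)*(j - 2)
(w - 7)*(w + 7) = w^2 - 49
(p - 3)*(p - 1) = p^2 - 4*p + 3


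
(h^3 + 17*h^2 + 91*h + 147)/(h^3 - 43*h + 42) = (h^2 + 10*h + 21)/(h^2 - 7*h + 6)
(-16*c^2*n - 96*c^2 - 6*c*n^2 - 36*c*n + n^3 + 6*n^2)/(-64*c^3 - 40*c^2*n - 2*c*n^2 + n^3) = (n + 6)/(4*c + n)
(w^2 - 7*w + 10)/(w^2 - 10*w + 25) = (w - 2)/(w - 5)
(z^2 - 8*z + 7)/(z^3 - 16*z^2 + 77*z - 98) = (z - 1)/(z^2 - 9*z + 14)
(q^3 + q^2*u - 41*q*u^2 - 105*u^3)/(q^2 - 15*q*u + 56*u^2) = (q^2 + 8*q*u + 15*u^2)/(q - 8*u)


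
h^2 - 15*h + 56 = (h - 8)*(h - 7)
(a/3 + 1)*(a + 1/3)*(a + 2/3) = a^3/3 + 4*a^2/3 + 29*a/27 + 2/9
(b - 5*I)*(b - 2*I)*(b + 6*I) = b^3 - I*b^2 + 32*b - 60*I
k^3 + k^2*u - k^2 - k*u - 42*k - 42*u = (k - 7)*(k + 6)*(k + u)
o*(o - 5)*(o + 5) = o^3 - 25*o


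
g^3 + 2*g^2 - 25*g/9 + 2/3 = (g - 2/3)*(g - 1/3)*(g + 3)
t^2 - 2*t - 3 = (t - 3)*(t + 1)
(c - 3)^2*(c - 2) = c^3 - 8*c^2 + 21*c - 18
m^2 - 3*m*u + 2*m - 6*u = (m + 2)*(m - 3*u)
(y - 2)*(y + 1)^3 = y^4 + y^3 - 3*y^2 - 5*y - 2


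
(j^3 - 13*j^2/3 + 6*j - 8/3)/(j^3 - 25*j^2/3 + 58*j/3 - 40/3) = (j - 1)/(j - 5)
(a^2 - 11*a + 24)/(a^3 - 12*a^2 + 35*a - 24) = 1/(a - 1)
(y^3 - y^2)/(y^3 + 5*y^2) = (y - 1)/(y + 5)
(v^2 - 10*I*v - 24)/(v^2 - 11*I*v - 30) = (v - 4*I)/(v - 5*I)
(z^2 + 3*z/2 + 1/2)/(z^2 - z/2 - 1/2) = (z + 1)/(z - 1)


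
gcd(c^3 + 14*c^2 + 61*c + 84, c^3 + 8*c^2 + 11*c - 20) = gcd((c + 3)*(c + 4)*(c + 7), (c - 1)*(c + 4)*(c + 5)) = c + 4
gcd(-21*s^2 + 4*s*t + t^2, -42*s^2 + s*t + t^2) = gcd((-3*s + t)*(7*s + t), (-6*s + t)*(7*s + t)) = 7*s + t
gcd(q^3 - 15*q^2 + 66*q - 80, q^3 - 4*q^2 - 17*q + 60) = q - 5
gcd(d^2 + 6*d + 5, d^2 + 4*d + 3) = d + 1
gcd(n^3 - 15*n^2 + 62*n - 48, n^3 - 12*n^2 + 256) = n - 8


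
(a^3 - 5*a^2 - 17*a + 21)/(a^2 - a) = a - 4 - 21/a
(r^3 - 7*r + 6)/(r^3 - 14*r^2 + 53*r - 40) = (r^2 + r - 6)/(r^2 - 13*r + 40)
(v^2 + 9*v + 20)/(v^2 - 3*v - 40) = (v + 4)/(v - 8)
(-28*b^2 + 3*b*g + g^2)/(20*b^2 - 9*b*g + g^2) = (-7*b - g)/(5*b - g)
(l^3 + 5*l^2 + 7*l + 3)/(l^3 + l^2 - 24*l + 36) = (l^3 + 5*l^2 + 7*l + 3)/(l^3 + l^2 - 24*l + 36)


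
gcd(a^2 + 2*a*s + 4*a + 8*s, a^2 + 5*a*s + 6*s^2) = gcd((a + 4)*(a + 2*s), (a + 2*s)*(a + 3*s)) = a + 2*s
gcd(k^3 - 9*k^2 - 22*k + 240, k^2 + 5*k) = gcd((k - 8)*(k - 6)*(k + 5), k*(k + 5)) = k + 5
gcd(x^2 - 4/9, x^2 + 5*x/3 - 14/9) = x - 2/3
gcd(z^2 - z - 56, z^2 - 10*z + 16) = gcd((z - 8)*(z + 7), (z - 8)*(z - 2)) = z - 8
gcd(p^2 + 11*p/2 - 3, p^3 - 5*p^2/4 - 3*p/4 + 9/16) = p - 1/2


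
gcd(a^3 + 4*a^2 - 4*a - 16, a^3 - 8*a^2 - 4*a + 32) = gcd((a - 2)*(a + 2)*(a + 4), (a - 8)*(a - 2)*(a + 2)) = a^2 - 4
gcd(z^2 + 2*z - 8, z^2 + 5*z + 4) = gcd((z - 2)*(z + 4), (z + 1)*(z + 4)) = z + 4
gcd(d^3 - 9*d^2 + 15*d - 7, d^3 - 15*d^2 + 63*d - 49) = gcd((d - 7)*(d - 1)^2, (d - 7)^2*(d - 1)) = d^2 - 8*d + 7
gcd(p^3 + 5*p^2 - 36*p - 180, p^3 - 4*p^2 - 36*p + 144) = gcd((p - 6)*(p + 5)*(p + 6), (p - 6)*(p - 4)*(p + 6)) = p^2 - 36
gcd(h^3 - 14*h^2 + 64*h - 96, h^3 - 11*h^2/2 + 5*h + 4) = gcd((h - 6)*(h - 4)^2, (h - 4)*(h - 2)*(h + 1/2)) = h - 4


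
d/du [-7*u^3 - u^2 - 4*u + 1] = -21*u^2 - 2*u - 4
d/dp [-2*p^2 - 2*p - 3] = -4*p - 2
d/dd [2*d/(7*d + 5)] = 10/(7*d + 5)^2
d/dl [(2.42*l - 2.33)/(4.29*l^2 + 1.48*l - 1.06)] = (-10.3818*l^2 + 19.9914*l + 0.8832)/(18.4041*l^4 + 12.6984*l^3 - 6.9044*l^2 - 3.1376*l + 1.1236)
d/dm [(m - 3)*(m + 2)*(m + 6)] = 3*m^2 + 10*m - 12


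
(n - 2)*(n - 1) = n^2 - 3*n + 2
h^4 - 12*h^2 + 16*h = h*(h - 2)^2*(h + 4)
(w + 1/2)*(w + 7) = w^2 + 15*w/2 + 7/2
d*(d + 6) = d^2 + 6*d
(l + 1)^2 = l^2 + 2*l + 1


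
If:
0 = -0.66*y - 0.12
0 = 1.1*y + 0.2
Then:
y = -0.18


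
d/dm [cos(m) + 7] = -sin(m)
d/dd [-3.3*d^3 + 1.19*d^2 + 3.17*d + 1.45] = -9.9*d^2 + 2.38*d + 3.17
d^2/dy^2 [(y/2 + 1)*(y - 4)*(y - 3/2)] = 3*y - 7/2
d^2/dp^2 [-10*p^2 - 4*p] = -20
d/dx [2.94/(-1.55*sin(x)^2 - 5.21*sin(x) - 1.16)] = (9.114*sin(x) + 15.3174)*cos(x)/(1.55*sin(x)^2 + 5.21*sin(x) + 1.16)^2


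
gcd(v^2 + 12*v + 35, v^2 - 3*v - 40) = v + 5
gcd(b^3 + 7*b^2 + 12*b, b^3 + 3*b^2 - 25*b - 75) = b + 3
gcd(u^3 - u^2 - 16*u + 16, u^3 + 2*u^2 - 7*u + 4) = u^2 + 3*u - 4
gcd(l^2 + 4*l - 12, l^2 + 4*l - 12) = l^2 + 4*l - 12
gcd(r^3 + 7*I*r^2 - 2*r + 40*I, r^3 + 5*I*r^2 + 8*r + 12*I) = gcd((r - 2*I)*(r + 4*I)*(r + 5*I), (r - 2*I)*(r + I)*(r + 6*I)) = r - 2*I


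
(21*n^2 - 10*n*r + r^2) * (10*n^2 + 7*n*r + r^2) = 210*n^4 + 47*n^3*r - 39*n^2*r^2 - 3*n*r^3 + r^4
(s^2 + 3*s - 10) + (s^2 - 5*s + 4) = 2*s^2 - 2*s - 6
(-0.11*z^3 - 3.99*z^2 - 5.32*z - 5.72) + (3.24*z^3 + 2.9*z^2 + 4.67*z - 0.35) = 3.13*z^3 - 1.09*z^2 - 0.65*z - 6.07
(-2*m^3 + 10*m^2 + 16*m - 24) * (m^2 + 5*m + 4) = -2*m^5 + 58*m^3 + 96*m^2 - 56*m - 96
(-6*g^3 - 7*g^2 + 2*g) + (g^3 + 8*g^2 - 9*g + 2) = -5*g^3 + g^2 - 7*g + 2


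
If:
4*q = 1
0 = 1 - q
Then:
No Solution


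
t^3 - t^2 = t^2*(t - 1)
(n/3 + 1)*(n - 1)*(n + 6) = n^3/3 + 8*n^2/3 + 3*n - 6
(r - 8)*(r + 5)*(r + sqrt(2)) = r^3 - 3*r^2 + sqrt(2)*r^2 - 40*r - 3*sqrt(2)*r - 40*sqrt(2)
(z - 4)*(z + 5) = z^2 + z - 20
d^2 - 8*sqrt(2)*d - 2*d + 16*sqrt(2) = (d - 2)*(d - 8*sqrt(2))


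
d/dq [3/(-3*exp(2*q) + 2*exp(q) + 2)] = (18*exp(q) - 6)*exp(q)/(-3*exp(2*q) + 2*exp(q) + 2)^2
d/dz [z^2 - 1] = 2*z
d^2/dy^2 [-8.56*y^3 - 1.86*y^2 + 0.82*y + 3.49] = -51.36*y - 3.72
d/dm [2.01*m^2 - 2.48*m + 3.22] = 4.02*m - 2.48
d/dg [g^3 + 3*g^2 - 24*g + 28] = 3*g^2 + 6*g - 24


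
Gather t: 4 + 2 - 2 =4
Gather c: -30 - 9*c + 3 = -9*c - 27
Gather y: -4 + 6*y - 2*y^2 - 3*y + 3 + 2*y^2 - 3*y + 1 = 0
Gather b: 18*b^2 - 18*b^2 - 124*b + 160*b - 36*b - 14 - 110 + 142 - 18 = 0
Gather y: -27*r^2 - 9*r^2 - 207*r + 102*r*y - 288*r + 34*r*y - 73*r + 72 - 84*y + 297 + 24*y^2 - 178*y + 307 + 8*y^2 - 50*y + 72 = -36*r^2 - 568*r + 32*y^2 + y*(136*r - 312) + 748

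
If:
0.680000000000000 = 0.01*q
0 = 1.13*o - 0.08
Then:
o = 0.07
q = 68.00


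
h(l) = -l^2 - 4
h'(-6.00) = 12.00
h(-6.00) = -40.00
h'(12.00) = -24.00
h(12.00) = -148.00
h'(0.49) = -0.98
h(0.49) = -4.24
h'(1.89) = -3.78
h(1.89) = -7.57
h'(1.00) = -2.00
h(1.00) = -5.00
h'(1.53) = -3.06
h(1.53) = -6.34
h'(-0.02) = 0.04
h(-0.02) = -4.00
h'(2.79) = -5.58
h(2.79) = -11.78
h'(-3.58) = 7.16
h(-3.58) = -16.82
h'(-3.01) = 6.02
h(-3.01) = -13.06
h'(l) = -2*l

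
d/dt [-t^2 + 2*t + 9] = 2 - 2*t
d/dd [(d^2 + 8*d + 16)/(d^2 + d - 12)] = -7/(d^2 - 6*d + 9)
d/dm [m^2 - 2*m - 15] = 2*m - 2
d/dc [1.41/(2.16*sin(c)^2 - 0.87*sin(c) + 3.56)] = (1.2267 - 6.0912*sin(c))*cos(c)/(2.16*sin(c)^2 - 0.87*sin(c) + 3.56)^2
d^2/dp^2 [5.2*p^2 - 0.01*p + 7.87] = 10.4000000000000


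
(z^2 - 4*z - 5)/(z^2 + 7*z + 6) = (z - 5)/(z + 6)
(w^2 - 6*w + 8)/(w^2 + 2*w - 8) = (w - 4)/(w + 4)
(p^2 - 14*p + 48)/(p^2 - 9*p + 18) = (p - 8)/(p - 3)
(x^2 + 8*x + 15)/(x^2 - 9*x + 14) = (x^2 + 8*x + 15)/(x^2 - 9*x + 14)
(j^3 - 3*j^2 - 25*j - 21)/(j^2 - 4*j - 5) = (j^2 - 4*j - 21)/(j - 5)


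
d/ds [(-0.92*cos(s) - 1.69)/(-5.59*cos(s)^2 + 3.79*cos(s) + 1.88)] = (5.1428*cos(s)^2 + 18.8942*cos(s) - 4.6755)*sin(s)/(31.2481*cos(s)^4 - 42.3722*cos(s)^3 - 6.6543*cos(s)^2 + 14.2504*cos(s) + 3.5344)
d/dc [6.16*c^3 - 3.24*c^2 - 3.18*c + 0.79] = 18.48*c^2 - 6.48*c - 3.18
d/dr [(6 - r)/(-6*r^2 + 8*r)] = 3*(-r^2 + 12*r - 8)/(2*r^2*(9*r^2 - 24*r + 16))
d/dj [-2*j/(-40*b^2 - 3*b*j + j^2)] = 2*(40*b^2 + 3*b*j - j^2 - j*(3*b - 2*j))/(40*b^2 + 3*b*j - j^2)^2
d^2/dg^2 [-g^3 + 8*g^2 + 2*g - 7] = 16 - 6*g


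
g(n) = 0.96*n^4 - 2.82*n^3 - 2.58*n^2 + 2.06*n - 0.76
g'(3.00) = 14.12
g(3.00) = -16.18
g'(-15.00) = -14784.04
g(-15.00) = 57505.34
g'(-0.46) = 2.27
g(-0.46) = -1.94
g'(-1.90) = -45.02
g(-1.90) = 17.87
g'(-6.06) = -1131.92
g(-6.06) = 1814.26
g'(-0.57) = 1.54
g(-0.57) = -2.15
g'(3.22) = 25.93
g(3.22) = -11.82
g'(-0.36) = 2.64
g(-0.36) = -1.69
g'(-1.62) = -28.11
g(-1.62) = 7.73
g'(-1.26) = -12.55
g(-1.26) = 0.61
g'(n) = 3.84*n^3 - 8.46*n^2 - 5.16*n + 2.06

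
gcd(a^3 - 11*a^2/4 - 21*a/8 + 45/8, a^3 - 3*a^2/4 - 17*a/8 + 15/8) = a^2 + a/4 - 15/8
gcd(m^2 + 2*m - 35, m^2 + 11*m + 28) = m + 7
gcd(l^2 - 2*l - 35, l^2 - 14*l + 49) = l - 7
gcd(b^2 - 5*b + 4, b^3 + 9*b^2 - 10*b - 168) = b - 4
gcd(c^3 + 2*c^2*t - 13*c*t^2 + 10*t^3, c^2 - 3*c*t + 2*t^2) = c^2 - 3*c*t + 2*t^2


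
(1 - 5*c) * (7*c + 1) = -35*c^2 + 2*c + 1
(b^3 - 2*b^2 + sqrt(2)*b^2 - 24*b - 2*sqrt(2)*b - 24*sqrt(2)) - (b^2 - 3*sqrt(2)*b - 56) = b^3 - 3*b^2 + sqrt(2)*b^2 - 24*b + sqrt(2)*b - 24*sqrt(2) + 56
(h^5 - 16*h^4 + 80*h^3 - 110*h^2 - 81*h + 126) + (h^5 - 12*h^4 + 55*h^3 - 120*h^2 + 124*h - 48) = 2*h^5 - 28*h^4 + 135*h^3 - 230*h^2 + 43*h + 78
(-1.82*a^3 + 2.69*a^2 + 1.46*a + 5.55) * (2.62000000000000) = -4.7684*a^3 + 7.0478*a^2 + 3.8252*a + 14.541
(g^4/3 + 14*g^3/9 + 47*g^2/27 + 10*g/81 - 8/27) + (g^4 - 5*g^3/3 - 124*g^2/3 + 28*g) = 4*g^4/3 - g^3/9 - 1069*g^2/27 + 2278*g/81 - 8/27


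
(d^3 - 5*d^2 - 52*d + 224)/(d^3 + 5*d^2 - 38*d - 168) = (d^2 - 12*d + 32)/(d^2 - 2*d - 24)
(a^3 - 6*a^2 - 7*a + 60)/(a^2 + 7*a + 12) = (a^2 - 9*a + 20)/(a + 4)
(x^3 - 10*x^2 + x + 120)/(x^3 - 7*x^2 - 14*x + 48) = (x - 5)/(x - 2)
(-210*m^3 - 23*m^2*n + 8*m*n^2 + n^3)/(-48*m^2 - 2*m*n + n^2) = (35*m^2 - 2*m*n - n^2)/(8*m - n)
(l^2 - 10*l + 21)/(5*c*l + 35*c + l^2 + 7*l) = (l^2 - 10*l + 21)/(5*c*l + 35*c + l^2 + 7*l)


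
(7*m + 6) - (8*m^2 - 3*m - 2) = -8*m^2 + 10*m + 8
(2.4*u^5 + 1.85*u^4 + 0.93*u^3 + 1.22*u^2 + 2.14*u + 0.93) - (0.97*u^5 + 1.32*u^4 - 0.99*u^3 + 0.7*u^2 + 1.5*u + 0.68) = 1.43*u^5 + 0.53*u^4 + 1.92*u^3 + 0.52*u^2 + 0.64*u + 0.25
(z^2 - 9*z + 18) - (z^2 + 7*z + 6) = 12 - 16*z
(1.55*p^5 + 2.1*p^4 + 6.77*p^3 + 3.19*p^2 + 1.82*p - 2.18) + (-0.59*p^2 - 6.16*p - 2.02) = 1.55*p^5 + 2.1*p^4 + 6.77*p^3 + 2.6*p^2 - 4.34*p - 4.2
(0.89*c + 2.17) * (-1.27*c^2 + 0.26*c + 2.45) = -1.1303*c^3 - 2.5245*c^2 + 2.7447*c + 5.3165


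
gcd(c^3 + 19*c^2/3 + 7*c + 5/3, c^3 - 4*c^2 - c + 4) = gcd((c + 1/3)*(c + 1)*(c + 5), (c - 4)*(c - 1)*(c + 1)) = c + 1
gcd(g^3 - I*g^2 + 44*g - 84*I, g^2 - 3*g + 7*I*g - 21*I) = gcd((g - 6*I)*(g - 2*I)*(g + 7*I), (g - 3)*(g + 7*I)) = g + 7*I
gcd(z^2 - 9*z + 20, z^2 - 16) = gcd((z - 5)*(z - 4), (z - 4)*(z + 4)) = z - 4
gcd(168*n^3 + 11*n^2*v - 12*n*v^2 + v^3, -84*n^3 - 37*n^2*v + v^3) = -21*n^2 - 4*n*v + v^2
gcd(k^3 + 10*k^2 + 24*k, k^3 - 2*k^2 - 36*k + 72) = k + 6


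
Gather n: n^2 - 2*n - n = n^2 - 3*n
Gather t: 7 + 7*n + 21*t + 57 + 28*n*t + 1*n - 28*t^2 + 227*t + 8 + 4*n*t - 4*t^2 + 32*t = 8*n - 32*t^2 + t*(32*n + 280) + 72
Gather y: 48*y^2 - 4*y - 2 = 48*y^2 - 4*y - 2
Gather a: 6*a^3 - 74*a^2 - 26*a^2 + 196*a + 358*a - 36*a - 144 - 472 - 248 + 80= 6*a^3 - 100*a^2 + 518*a - 784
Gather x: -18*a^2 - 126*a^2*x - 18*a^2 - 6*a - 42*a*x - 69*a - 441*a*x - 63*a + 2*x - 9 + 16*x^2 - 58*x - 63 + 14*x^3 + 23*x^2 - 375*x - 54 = -36*a^2 - 138*a + 14*x^3 + 39*x^2 + x*(-126*a^2 - 483*a - 431) - 126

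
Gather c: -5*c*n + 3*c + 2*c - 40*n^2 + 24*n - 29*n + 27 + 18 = c*(5 - 5*n) - 40*n^2 - 5*n + 45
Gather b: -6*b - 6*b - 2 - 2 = -12*b - 4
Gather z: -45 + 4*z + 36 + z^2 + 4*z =z^2 + 8*z - 9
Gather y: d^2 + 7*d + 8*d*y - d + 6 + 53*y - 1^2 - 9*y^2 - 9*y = d^2 + 6*d - 9*y^2 + y*(8*d + 44) + 5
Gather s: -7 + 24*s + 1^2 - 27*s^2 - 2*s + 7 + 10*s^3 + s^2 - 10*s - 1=10*s^3 - 26*s^2 + 12*s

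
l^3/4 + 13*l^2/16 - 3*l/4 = l*(l/4 + 1)*(l - 3/4)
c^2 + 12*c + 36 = (c + 6)^2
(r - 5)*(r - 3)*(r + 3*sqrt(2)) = r^3 - 8*r^2 + 3*sqrt(2)*r^2 - 24*sqrt(2)*r + 15*r + 45*sqrt(2)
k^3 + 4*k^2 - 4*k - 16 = (k - 2)*(k + 2)*(k + 4)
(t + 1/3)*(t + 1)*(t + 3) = t^3 + 13*t^2/3 + 13*t/3 + 1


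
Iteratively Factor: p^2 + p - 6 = (p + 3)*(p - 2)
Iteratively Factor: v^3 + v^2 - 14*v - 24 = (v + 3)*(v^2 - 2*v - 8) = (v - 4)*(v + 3)*(v + 2)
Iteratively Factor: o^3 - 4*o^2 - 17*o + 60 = (o - 5)*(o^2 + o - 12) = (o - 5)*(o - 3)*(o + 4)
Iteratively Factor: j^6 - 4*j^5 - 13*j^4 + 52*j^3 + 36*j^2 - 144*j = (j - 4)*(j^5 - 13*j^3 + 36*j) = (j - 4)*(j + 3)*(j^4 - 3*j^3 - 4*j^2 + 12*j) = (j - 4)*(j - 3)*(j + 3)*(j^3 - 4*j) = j*(j - 4)*(j - 3)*(j + 3)*(j^2 - 4) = j*(j - 4)*(j - 3)*(j + 2)*(j + 3)*(j - 2)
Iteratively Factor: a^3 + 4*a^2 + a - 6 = (a + 2)*(a^2 + 2*a - 3) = (a - 1)*(a + 2)*(a + 3)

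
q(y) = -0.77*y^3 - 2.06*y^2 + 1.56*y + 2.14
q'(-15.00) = -456.39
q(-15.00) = 2113.99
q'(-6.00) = -56.88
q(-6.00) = 84.94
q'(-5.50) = -45.66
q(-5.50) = 59.35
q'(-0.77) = 3.36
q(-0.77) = 0.07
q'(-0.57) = 3.16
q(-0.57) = 0.72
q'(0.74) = -2.75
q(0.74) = 1.85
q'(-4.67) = -29.58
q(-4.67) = 28.35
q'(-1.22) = 3.15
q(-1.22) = -1.43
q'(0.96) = -4.52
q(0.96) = 1.06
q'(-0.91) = 3.40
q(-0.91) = -0.41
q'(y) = -2.31*y^2 - 4.12*y + 1.56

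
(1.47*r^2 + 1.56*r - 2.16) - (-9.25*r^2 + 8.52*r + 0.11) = 10.72*r^2 - 6.96*r - 2.27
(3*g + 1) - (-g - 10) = 4*g + 11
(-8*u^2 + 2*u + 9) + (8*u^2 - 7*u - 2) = 7 - 5*u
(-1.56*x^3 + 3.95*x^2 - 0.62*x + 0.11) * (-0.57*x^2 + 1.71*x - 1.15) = 0.8892*x^5 - 4.9191*x^4 + 8.9019*x^3 - 5.6654*x^2 + 0.9011*x - 0.1265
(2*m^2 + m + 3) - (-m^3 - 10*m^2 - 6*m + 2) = m^3 + 12*m^2 + 7*m + 1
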